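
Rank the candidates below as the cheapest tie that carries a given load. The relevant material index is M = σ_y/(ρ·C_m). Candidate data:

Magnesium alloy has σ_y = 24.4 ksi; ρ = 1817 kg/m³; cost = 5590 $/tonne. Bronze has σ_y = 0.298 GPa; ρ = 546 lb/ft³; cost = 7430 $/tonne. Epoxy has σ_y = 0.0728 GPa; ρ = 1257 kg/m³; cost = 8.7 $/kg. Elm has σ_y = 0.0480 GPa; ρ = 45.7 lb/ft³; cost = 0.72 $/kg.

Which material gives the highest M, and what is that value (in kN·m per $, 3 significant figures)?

elm, M = 91.1 kN·m per $

In SI units:
  magnesium alloy: σ_y = 168.2 MPa, ρ = 1817 kg/m³, cost = 5.590 $/kg
  bronze: σ_y = 298.0 MPa, ρ = 8746 kg/m³, cost = 7.430 $/kg
  epoxy: σ_y = 72.80 MPa, ρ = 1257 kg/m³, cost = 8.700 $/kg
  elm: σ_y = 48.00 MPa, ρ = 732.0 kg/m³, cost = 0.7200 $/kg
  elm: M = 91.1 kN·m per $
  magnesium alloy: M = 16.6 kN·m per $
  epoxy: M = 6.66 kN·m per $
  bronze: M = 4.59 kN·m per $
Elm has the largest M.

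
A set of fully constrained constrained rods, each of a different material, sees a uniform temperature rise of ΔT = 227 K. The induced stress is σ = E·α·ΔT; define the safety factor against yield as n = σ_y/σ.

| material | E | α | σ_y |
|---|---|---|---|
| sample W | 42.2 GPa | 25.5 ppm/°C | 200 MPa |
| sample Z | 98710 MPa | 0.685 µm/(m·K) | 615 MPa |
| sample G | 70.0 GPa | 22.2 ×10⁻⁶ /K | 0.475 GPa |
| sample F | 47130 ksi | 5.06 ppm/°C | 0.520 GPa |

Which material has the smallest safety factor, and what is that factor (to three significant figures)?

With everything in SI (GPa, ×10⁻⁶/K, MPa):
  sample W: E = 42.20, α = 25.5, σ_y = 200.0 → σ = 244 MPa, n = 0.819
  sample Z: E = 98.71, α = 0.685, σ_y = 615.0 → σ = 15.3 MPa, n = 40.1
  sample G: E = 70.00, α = 22.2, σ_y = 475.0 → σ = 353 MPa, n = 1.35
  sample F: E = 324.9, α = 5.06, σ_y = 520.0 → σ = 373 MPa, n = 1.39
Sample W has the lowest safety factor, n = 0.819.

sample W, n = 0.819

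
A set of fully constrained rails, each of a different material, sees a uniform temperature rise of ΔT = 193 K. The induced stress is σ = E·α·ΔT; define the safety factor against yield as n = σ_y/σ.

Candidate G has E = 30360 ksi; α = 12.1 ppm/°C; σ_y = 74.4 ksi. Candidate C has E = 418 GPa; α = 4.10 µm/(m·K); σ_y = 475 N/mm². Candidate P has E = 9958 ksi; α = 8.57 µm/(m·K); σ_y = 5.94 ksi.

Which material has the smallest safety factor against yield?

Converting E to GPa, α to ×10⁻⁶/K, σ_y to MPa, then σ and n for each:
  candidate G: E = 209.3, α = 12.1, σ_y = 513.0 → σ = 489 MPa, n = 1.05
  candidate C: E = 418.0, α = 4.10, σ_y = 475.0 → σ = 331 MPa, n = 1.44
  candidate P: E = 68.66, α = 8.57, σ_y = 40.95 → σ = 114 MPa, n = 0.361
Candidate P has the lowest safety factor, n = 0.361.

candidate P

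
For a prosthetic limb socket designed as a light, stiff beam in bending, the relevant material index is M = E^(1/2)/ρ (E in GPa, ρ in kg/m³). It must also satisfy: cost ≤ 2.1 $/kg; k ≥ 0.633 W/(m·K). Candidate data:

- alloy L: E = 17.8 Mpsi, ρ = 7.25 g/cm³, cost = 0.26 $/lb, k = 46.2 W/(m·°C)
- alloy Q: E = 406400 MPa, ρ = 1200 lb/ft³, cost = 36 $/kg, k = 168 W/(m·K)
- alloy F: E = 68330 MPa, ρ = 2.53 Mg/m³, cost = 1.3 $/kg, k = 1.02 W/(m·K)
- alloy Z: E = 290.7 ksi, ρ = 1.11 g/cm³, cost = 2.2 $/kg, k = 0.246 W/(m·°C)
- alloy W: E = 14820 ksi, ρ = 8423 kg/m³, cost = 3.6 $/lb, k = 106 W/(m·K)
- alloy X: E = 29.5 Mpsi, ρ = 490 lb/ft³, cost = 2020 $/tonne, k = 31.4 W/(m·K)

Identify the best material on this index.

Screen on constraints: cost ≤ 2.1 $/kg; k ≥ 0.633 W/(m·K). Survivors: alloy L, alloy F, alloy X.
After converting to SI:
  alloy L: E = 122.7 GPa, ρ = 7250 kg/m³
  alloy F: E = 68.33 GPa, ρ = 2530 kg/m³
  alloy X: E = 203.4 GPa, ρ = 7849 kg/m³
  alloy F: M = 3.27×10⁻³
  alloy X: M = 1.82×10⁻³
  alloy L: M = 1.53×10⁻³
Highest index: alloy F.

alloy F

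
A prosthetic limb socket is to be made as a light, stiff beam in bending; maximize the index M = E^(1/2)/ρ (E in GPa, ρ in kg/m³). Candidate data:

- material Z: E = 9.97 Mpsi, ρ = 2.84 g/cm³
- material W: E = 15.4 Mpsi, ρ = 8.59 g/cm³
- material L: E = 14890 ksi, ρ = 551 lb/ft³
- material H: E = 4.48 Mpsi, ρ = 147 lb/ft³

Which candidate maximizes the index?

After converting to SI:
  material Z: E = 68.74 GPa, ρ = 2840 kg/m³
  material W: E = 106.2 GPa, ρ = 8590 kg/m³
  material L: E = 102.7 GPa, ρ = 8826 kg/m³
  material H: E = 30.89 GPa, ρ = 2355 kg/m³
  material Z: M = 2.92×10⁻³
  material H: M = 2.36×10⁻³
  material W: M = 1.20×10⁻³
  material L: M = 1.15×10⁻³
Material Z has the largest M.

material Z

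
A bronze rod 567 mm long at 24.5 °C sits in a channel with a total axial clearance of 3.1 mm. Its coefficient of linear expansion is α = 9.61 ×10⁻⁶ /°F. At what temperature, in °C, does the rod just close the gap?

341 °C

α = 9.61×10⁻⁶/°F × 9/5 = 17.3×10⁻⁶/K.
α·L₀·ΔT = 3.1 mm ⇒ ΔT = 3.1 / (17.3×10⁻⁶ × 567.0) = 316.1 K.
T = 24.5 + 316.1 = 340.6 °C.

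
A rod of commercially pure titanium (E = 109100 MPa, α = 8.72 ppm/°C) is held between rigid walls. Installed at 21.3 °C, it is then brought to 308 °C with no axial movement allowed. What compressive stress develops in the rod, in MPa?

E = 109100 MPa = 109.1 GPa.
ΔT = 286.7 K. Constrained thermal stress σ = E·α·ΔT = 109.1×10³ MPa × 8.72×10⁻⁶ × 286.7 = 273 MPa (compressive).

273 MPa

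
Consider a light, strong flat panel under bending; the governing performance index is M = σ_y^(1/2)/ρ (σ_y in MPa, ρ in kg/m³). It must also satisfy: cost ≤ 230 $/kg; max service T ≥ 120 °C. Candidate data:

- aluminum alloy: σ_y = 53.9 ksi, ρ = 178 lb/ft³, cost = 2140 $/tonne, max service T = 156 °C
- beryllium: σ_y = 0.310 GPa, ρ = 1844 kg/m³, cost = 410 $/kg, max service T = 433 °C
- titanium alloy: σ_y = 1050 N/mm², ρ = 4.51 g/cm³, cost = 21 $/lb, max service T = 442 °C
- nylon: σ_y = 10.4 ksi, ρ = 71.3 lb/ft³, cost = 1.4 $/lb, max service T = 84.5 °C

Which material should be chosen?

titanium alloy

Screen on constraints: cost ≤ 230 $/kg; max service T ≥ 120 °C. Survivors: aluminum alloy, titanium alloy.
After converting to SI:
  aluminum alloy: σ_y = 371.6 MPa, ρ = 2851 kg/m³
  titanium alloy: σ_y = 1050 MPa, ρ = 4510 kg/m³
  titanium alloy: M = 7.18×10⁻³
  aluminum alloy: M = 6.76×10⁻³
Highest index: titanium alloy.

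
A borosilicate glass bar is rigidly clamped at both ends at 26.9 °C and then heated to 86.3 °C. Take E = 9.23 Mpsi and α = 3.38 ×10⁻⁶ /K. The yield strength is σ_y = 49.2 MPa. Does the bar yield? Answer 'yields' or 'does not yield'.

E = 9.23 Mpsi = 63.64 GPa.
ΔT = 59.40 K. Constrained thermal stress σ = E·α·ΔT = 63.64×10³ MPa × 3.38×10⁻⁶ × 59.40 = 12.8 MPa (compressive).
Compare to σ_y = 49.2 MPa: σ < σ_y, so it does not yield.

does not yield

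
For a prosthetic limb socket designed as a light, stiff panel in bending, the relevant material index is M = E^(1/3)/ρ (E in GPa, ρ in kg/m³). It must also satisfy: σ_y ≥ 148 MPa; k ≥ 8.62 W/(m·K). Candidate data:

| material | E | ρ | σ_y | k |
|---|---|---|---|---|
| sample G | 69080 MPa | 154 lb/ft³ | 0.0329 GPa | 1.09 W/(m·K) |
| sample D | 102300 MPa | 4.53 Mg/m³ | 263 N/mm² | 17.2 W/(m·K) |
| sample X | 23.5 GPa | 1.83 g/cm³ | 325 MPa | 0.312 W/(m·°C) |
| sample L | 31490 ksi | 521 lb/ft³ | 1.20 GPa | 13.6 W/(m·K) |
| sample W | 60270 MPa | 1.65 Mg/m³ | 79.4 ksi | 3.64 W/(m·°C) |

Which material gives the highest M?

Screen on constraints: σ_y ≥ 148 MPa; k ≥ 8.62 W/(m·K). Survivors: sample D, sample L.
In SI units:
  sample D: E = 102.3 GPa, ρ = 4530 kg/m³
  sample L: E = 217.1 GPa, ρ = 8346 kg/m³
  sample D: M = 1.03×10⁻³
  sample L: M = 0.720×10⁻³
The maximum is for sample D.

sample D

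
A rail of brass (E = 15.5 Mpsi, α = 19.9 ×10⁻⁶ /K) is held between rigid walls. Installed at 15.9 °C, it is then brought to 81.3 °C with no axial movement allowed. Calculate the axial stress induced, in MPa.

139 MPa

E = 15.5 Mpsi = 106.9 GPa.
ΔT = 65.40 K. Constrained thermal stress σ = E·α·ΔT = 106.9×10³ MPa × 19.9×10⁻⁶ × 65.40 = 139 MPa (compressive).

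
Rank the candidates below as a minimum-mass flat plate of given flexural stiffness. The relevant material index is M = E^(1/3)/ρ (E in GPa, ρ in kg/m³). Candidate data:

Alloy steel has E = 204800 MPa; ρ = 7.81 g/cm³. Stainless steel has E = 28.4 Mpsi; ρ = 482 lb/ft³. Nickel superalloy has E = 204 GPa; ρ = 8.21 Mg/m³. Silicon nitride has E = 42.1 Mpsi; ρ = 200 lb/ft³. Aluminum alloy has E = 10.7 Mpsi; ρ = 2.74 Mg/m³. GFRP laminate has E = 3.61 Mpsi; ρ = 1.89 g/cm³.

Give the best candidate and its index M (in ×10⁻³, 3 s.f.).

silicon nitride, M = 2.07×10⁻³

After converting to SI:
  alloy steel: E = 204.8 GPa, ρ = 7810 kg/m³
  stainless steel: E = 195.8 GPa, ρ = 7721 kg/m³
  nickel superalloy: E = 204.0 GPa, ρ = 8210 kg/m³
  silicon nitride: E = 290.3 GPa, ρ = 3204 kg/m³
  aluminum alloy: E = 73.77 GPa, ρ = 2740 kg/m³
  GFRP laminate: E = 24.89 GPa, ρ = 1890 kg/m³
  silicon nitride: M = 2.07×10⁻³
  GFRP laminate: M = 1.54×10⁻³
  aluminum alloy: M = 1.53×10⁻³
  alloy steel: M = 0.755×10⁻³
  stainless steel: M = 0.752×10⁻³
  nickel superalloy: M = 0.717×10⁻³
Silicon nitride ranks first.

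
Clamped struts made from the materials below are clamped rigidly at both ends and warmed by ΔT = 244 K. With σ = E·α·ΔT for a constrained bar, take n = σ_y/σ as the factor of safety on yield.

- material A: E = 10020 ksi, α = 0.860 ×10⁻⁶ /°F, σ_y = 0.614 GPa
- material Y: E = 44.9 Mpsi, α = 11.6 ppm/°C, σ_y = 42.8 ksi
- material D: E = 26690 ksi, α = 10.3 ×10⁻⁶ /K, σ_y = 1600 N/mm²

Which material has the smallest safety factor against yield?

In consistent units (E in GPa, α in ×10⁻⁶/K, σ_y in MPa):
  material A: E = 69.09, α = 1.55, σ_y = 614.0 → σ = 26.1 MPa, n = 23.5
  material Y: E = 309.6, α = 11.6, σ_y = 295.1 → σ = 876 MPa, n = 0.337
  material D: E = 184.0, α = 10.3, σ_y = 1600 → σ = 462 MPa, n = 3.46
Material Y has the lowest safety factor, n = 0.337.

material Y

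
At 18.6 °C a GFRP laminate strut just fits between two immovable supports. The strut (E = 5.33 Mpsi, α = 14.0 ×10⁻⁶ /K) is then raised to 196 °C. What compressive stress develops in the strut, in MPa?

E = 5.33 Mpsi = 36.75 GPa.
ΔT = 177.4 K. Constrained thermal stress σ = E·α·ΔT = 36.75×10³ MPa × 14.0×10⁻⁶ × 177.4 = 91.3 MPa (compressive).

91.3 MPa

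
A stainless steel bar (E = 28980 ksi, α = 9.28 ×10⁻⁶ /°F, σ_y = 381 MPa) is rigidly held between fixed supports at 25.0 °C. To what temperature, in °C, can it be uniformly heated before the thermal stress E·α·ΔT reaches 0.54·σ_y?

86.6 °C

E = 28980 ksi = 199.8 GPa.
α = 9.28×10⁻⁶/°F × 9/5 = 16.7×10⁻⁶/K.
E·α·ΔT = 205.7 MPa ⇒ ΔT = 205.7 / (199.8×10³ × 16.7×10⁻⁶) = 61.64 K.
T = 25.0 + 61.64 = 86.64 °C.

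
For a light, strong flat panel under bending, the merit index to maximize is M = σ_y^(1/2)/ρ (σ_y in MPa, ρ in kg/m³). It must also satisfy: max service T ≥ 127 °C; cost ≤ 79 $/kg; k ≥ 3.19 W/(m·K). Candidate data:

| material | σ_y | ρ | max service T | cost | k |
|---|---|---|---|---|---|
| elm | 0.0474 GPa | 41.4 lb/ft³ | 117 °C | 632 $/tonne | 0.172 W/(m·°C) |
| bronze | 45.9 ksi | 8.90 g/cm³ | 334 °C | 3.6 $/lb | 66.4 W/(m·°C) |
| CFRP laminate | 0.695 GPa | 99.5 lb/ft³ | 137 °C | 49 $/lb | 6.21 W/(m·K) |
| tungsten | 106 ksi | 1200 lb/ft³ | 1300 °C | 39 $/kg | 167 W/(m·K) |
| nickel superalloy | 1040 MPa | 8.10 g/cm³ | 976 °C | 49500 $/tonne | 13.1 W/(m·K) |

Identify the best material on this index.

Screen on constraints: max service T ≥ 127 °C; cost ≤ 79 $/kg; k ≥ 3.19 W/(m·K). Survivors: bronze, tungsten, nickel superalloy.
Convert each candidate to consistent units, then evaluate M:
  bronze: σ_y = 316.5 MPa, ρ = 8900 kg/m³
  tungsten: σ_y = 730.8 MPa, ρ = 19220 kg/m³
  nickel superalloy: σ_y = 1040 MPa, ρ = 8100 kg/m³
  nickel superalloy: M = 3.98×10⁻³
  bronze: M = 2.00×10⁻³
  tungsten: M = 1.41×10⁻³
Nickel superalloy ranks first.

nickel superalloy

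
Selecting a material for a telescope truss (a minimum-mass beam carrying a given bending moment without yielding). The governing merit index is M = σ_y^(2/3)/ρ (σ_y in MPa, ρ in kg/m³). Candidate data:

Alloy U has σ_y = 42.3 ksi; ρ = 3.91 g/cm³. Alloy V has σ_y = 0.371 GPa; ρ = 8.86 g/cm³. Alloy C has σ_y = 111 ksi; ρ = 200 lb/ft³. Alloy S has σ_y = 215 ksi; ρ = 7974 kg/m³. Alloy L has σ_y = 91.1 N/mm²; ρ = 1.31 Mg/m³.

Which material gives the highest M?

alloy C

Putting every candidate on a common basis:
  alloy U: σ_y = 291.6 MPa, ρ = 3910 kg/m³
  alloy V: σ_y = 371.0 MPa, ρ = 8860 kg/m³
  alloy C: σ_y = 765.3 MPa, ρ = 3204 kg/m³
  alloy S: σ_y = 1482 MPa, ρ = 7974 kg/m³
  alloy L: σ_y = 91.10 MPa, ρ = 1310 kg/m³
  alloy C: M = 26.1×10⁻³
  alloy S: M = 16.3×10⁻³
  alloy L: M = 15.5×10⁻³
  alloy U: M = 11.2×10⁻³
  alloy V: M = 5.83×10⁻³
Alloy C ranks first.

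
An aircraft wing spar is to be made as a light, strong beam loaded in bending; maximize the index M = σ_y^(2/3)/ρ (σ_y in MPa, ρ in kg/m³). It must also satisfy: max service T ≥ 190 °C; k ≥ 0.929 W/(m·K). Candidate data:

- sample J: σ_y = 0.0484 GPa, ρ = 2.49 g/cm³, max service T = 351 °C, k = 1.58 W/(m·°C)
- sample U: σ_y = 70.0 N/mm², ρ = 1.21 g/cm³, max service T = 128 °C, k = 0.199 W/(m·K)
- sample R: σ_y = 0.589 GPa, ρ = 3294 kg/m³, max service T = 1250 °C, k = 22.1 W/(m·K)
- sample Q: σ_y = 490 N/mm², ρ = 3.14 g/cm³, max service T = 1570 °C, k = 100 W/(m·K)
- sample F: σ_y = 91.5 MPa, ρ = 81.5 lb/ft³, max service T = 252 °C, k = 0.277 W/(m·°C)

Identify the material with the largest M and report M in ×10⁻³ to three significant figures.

Screen on constraints: max service T ≥ 190 °C; k ≥ 0.929 W/(m·K). Survivors: sample J, sample R, sample Q.
Convert each candidate to consistent units, then evaluate M:
  sample J: σ_y = 48.40 MPa, ρ = 2490 kg/m³
  sample R: σ_y = 589.0 MPa, ρ = 3294 kg/m³
  sample Q: σ_y = 490.0 MPa, ρ = 3140 kg/m³
  sample R: M = 21.3×10⁻³
  sample Q: M = 19.8×10⁻³
  sample J: M = 5.33×10⁻³
Highest index: sample R.

sample R, M = 21.3×10⁻³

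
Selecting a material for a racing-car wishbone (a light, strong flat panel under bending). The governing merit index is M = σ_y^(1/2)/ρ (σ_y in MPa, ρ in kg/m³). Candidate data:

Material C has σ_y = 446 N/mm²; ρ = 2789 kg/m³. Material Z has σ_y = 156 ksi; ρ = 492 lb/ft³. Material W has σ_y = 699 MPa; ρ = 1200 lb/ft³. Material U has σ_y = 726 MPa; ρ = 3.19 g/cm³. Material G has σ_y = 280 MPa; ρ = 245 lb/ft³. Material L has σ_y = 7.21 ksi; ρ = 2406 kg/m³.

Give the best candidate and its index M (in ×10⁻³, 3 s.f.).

material U, M = 8.45×10⁻³

Normalizing units and computing the index:
  material C: σ_y = 446.0 MPa, ρ = 2789 kg/m³
  material Z: σ_y = 1076 MPa, ρ = 7881 kg/m³
  material W: σ_y = 699.0 MPa, ρ = 19220 kg/m³
  material U: σ_y = 726.0 MPa, ρ = 3190 kg/m³
  material G: σ_y = 280.0 MPa, ρ = 3925 kg/m³
  material L: σ_y = 49.71 MPa, ρ = 2406 kg/m³
  material U: M = 8.45×10⁻³
  material C: M = 7.57×10⁻³
  material G: M = 4.26×10⁻³
  material Z: M = 4.16×10⁻³
  material L: M = 2.93×10⁻³
  material W: M = 1.38×10⁻³
Highest index: material U.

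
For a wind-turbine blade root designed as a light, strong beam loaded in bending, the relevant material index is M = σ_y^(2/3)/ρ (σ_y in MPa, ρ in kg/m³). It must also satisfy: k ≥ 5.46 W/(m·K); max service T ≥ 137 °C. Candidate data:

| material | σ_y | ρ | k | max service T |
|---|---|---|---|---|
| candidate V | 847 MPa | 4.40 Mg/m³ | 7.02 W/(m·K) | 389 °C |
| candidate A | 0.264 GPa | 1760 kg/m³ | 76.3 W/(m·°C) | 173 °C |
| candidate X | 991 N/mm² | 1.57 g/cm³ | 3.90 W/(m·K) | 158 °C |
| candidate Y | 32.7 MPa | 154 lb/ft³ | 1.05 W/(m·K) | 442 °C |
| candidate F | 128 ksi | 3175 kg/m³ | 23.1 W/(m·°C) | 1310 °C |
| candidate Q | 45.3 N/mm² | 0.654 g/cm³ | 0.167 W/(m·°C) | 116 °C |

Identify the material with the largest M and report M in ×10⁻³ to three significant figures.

Screen on constraints: k ≥ 5.46 W/(m·K); max service T ≥ 137 °C. Survivors: candidate V, candidate A, candidate F.
Putting every candidate on a common basis:
  candidate V: σ_y = 847.0 MPa, ρ = 4400 kg/m³
  candidate A: σ_y = 264.0 MPa, ρ = 1760 kg/m³
  candidate F: σ_y = 882.5 MPa, ρ = 3175 kg/m³
  candidate F: M = 29.0×10⁻³
  candidate A: M = 23.4×10⁻³
  candidate V: M = 20.3×10⁻³
Candidate F has the largest M.

candidate F, M = 29.0×10⁻³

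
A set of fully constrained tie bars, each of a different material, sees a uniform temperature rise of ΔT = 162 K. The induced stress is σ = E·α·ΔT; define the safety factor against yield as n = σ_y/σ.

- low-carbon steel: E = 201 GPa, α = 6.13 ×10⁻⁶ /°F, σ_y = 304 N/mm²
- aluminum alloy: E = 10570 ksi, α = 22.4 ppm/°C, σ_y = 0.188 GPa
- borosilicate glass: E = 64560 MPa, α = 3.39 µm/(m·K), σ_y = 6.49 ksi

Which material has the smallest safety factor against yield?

In consistent units (E in GPa, α in ×10⁻⁶/K, σ_y in MPa):
  low-carbon steel: E = 201.0, α = 11.0, σ_y = 304.0 → σ = 359 MPa, n = 0.846
  aluminum alloy: E = 72.88, α = 22.4, σ_y = 188.0 → σ = 264 MPa, n = 0.711
  borosilicate glass: E = 64.56, α = 3.39, σ_y = 44.75 → σ = 35.5 MPa, n = 1.26
Aluminum alloy has the lowest safety factor, n = 0.711.

aluminum alloy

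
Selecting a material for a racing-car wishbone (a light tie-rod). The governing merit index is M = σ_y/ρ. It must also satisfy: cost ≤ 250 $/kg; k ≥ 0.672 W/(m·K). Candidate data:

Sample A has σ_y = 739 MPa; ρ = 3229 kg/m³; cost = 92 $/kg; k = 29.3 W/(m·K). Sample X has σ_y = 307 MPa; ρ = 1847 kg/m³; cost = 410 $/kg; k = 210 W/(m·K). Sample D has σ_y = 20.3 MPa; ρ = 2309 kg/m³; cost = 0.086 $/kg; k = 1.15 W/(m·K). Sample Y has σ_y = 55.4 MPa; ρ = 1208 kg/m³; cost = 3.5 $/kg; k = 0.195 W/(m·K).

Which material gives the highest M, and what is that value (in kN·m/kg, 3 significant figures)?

Screen on constraints: cost ≤ 250 $/kg; k ≥ 0.672 W/(m·K). Survivors: sample A, sample D.
Evaluate M for each candidate:
  sample A: M = 229 kN·m/kg
  sample D: M = 8.79 kN·m/kg
Sample A ranks first.

sample A, M = 229 kN·m/kg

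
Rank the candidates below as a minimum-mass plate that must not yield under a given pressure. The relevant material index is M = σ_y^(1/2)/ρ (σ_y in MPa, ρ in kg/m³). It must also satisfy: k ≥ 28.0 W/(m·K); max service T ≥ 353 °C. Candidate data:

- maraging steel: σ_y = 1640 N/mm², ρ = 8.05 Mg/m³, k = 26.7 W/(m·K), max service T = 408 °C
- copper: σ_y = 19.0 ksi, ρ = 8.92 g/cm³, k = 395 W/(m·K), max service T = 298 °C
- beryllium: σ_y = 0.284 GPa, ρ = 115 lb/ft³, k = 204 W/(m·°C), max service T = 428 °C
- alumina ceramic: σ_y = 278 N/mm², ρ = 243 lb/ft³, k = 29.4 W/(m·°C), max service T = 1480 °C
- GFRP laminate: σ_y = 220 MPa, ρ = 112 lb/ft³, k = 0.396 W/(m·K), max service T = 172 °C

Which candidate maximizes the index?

Screen on constraints: k ≥ 28.0 W/(m·K); max service T ≥ 353 °C. Survivors: beryllium, alumina ceramic.
In SI units:
  beryllium: σ_y = 284.0 MPa, ρ = 1842 kg/m³
  alumina ceramic: σ_y = 278.0 MPa, ρ = 3892 kg/m³
  beryllium: M = 9.15×10⁻³
  alumina ceramic: M = 4.28×10⁻³
The maximum is for beryllium.

beryllium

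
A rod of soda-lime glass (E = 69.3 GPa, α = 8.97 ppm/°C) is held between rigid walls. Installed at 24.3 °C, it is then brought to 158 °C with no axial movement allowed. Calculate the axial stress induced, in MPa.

83.1 MPa

ΔT = 133.7 K. Constrained thermal stress σ = E·α·ΔT = 69.30×10³ MPa × 8.97×10⁻⁶ × 133.7 = 83.1 MPa (compressive).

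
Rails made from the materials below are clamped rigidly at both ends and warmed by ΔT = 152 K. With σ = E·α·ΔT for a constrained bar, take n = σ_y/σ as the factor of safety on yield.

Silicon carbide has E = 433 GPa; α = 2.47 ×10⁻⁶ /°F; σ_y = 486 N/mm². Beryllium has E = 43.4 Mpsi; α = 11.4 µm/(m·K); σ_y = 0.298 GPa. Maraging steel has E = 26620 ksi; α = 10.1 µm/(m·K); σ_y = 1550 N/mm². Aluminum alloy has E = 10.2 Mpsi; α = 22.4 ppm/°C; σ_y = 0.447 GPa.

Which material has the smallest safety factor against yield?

beryllium

With everything in SI (GPa, ×10⁻⁶/K, MPa):
  silicon carbide: E = 433.0, α = 4.45, σ_y = 486.0 → σ = 293 MPa, n = 1.66
  beryllium: E = 299.2, α = 11.4, σ_y = 298.0 → σ = 519 MPa, n = 0.575
  maraging steel: E = 183.5, α = 10.1, σ_y = 1550 → σ = 282 MPa, n = 5.50
  aluminum alloy: E = 70.33, α = 22.4, σ_y = 447.0 → σ = 239 MPa, n = 1.87
Smallest n: beryllium with n = 0.575.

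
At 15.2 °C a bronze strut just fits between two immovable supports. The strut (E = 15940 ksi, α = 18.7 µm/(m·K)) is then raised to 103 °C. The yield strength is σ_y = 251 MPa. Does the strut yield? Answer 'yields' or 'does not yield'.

does not yield

E = 15940 ksi = 109.9 GPa.
ΔT = 87.80 K. Constrained thermal stress σ = E·α·ΔT = 109.9×10³ MPa × 18.7×10⁻⁶ × 87.80 = 180 MPa (compressive).
Compare to σ_y = 251 MPa: σ < σ_y, so it does not yield.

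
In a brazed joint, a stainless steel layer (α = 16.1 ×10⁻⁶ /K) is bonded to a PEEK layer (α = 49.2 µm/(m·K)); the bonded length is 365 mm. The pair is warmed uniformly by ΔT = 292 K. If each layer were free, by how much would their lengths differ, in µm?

3530 µm

Δα = |16.1 − 49.2|×10⁻⁶/K = 33.1×10⁻⁶/K.
ΔL_mismatch = Δα·L·ΔT = 33.1×10⁻⁶ × 365.0 mm × 292.0 K = 3530 µm.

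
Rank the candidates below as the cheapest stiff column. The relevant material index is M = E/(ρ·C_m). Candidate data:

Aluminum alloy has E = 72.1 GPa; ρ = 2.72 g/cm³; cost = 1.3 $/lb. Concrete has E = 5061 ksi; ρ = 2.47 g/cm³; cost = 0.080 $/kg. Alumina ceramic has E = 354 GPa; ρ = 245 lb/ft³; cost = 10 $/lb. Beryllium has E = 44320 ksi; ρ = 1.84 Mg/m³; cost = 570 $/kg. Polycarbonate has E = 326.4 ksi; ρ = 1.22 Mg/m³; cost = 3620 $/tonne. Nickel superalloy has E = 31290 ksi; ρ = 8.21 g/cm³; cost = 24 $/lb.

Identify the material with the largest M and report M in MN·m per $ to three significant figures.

In SI units:
  aluminum alloy: E = 72.10 GPa, ρ = 2720 kg/m³, cost = 2.866 $/kg
  concrete: E = 34.89 GPa, ρ = 2470 kg/m³, cost = 0.08000 $/kg
  alumina ceramic: E = 354.0 GPa, ρ = 3925 kg/m³, cost = 22.05 $/kg
  beryllium: E = 305.6 GPa, ρ = 1840 kg/m³, cost = 570.0 $/kg
  polycarbonate: E = 2.250 GPa, ρ = 1220 kg/m³, cost = 3.620 $/kg
  nickel superalloy: E = 215.7 GPa, ρ = 8210 kg/m³, cost = 52.91 $/kg
  concrete: M = 177 MN·m per $
  aluminum alloy: M = 9.25 MN·m per $
  alumina ceramic: M = 4.09 MN·m per $
  polycarbonate: M = 0.510 MN·m per $
  nickel superalloy: M = 0.497 MN·m per $
  beryllium: M = 0.291 MN·m per $
The maximum is for concrete.

concrete, M = 177 MN·m per $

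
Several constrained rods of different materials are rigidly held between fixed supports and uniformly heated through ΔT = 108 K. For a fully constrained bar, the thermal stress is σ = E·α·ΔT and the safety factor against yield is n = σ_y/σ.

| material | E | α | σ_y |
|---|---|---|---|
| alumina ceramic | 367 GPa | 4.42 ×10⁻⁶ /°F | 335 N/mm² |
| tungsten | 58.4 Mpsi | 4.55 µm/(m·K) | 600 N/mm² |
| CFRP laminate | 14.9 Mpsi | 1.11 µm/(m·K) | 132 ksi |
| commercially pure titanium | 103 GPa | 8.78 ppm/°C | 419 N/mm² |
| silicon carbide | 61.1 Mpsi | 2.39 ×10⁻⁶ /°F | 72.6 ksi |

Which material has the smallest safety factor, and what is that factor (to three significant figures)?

alumina ceramic, n = 1.06

Per material, after unit conversion:
  alumina ceramic: E = 367.0, α = 7.96, σ_y = 335.0 → σ = 315 MPa, n = 1.06
  tungsten: E = 402.7, α = 4.55, σ_y = 600.0 → σ = 198 MPa, n = 3.03
  CFRP laminate: E = 102.7, α = 1.11, σ_y = 910.1 → σ = 12.3 MPa, n = 73.9
  commercially pure titanium: E = 103.0, α = 8.78, σ_y = 419.0 → σ = 97.7 MPa, n = 4.29
  silicon carbide: E = 421.3, α = 4.30, σ_y = 500.6 → σ = 196 MPa, n = 2.56
The minimum is alumina ceramic at n = 1.06.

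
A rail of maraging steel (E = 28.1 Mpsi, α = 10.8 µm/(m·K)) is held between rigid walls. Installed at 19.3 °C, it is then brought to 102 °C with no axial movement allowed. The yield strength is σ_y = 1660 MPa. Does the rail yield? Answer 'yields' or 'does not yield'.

E = 28.1 Mpsi = 193.7 GPa.
ΔT = 82.70 K. Constrained thermal stress σ = E·α·ΔT = 193.7×10³ MPa × 10.8×10⁻⁶ × 82.70 = 173 MPa (compressive).
Compare to σ_y = 1660 MPa: σ < σ_y, so it does not yield.

does not yield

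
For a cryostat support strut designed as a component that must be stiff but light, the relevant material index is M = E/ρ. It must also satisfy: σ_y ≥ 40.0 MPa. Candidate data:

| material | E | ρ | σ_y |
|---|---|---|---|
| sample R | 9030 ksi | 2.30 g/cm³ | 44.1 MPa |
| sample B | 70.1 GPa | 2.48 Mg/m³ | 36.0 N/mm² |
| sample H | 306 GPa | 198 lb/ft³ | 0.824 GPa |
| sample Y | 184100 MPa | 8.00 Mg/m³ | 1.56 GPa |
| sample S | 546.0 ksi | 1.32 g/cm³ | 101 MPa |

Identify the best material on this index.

Screen on constraints: σ_y ≥ 40.0 MPa. Survivors: sample R, sample H, sample Y, sample S.
In SI units:
  sample R: E = 62.26 GPa, ρ = 2300 kg/m³
  sample H: E = 306.0 GPa, ρ = 3172 kg/m³
  sample Y: E = 184.1 GPa, ρ = 8000 kg/m³
  sample S: E = 3.765 GPa, ρ = 1320 kg/m³
  sample H: M = 96.5 MN·m/kg
  sample R: M = 27.1 MN·m/kg
  sample Y: M = 23.0 MN·m/kg
  sample S: M = 2.85 MN·m/kg
The maximum is for sample H.

sample H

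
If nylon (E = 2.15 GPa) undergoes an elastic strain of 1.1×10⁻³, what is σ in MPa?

σ = E·ε = 2150 MPa × 1.1×10⁻³ = 2.37 MPa.

2.37 MPa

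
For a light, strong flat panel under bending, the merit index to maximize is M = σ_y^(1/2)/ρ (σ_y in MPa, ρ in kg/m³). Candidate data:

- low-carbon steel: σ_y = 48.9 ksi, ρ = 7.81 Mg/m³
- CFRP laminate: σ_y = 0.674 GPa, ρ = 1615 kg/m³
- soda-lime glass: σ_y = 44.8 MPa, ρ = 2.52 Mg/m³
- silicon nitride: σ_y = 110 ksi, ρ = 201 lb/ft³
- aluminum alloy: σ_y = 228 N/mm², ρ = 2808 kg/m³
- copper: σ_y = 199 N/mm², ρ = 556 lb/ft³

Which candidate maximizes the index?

CFRP laminate

After converting to SI:
  low-carbon steel: σ_y = 337.2 MPa, ρ = 7810 kg/m³
  CFRP laminate: σ_y = 674.0 MPa, ρ = 1615 kg/m³
  soda-lime glass: σ_y = 44.80 MPa, ρ = 2520 kg/m³
  silicon nitride: σ_y = 758.4 MPa, ρ = 3220 kg/m³
  aluminum alloy: σ_y = 228.0 MPa, ρ = 2808 kg/m³
  copper: σ_y = 199.0 MPa, ρ = 8906 kg/m³
  CFRP laminate: M = 16.1×10⁻³
  silicon nitride: M = 8.55×10⁻³
  aluminum alloy: M = 5.38×10⁻³
  soda-lime glass: M = 2.66×10⁻³
  low-carbon steel: M = 2.35×10⁻³
  copper: M = 1.58×10⁻³
CFRP laminate has the largest M.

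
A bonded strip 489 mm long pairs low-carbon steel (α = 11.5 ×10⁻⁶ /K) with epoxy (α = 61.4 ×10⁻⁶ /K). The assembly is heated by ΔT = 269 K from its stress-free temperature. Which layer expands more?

epoxy

α(low-carbon steel) = 11.5×10⁻⁶/K vs α(epoxy) = 61.4×10⁻⁶/K.
Higher α expands more for the same ΔT: epoxy.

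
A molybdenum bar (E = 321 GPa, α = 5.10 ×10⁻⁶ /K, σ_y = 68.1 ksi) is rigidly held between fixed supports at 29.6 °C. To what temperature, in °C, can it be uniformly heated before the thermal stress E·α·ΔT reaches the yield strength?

316 °C

σ_y = 68.1 ksi = 469.5 MPa.
E·α·ΔT = 469.5 MPa ⇒ ΔT = 469.5 / (321.0×10³ × 5.10×10⁻⁶) = 286.8 K.
T = 29.6 + 286.8 = 316.4 °C.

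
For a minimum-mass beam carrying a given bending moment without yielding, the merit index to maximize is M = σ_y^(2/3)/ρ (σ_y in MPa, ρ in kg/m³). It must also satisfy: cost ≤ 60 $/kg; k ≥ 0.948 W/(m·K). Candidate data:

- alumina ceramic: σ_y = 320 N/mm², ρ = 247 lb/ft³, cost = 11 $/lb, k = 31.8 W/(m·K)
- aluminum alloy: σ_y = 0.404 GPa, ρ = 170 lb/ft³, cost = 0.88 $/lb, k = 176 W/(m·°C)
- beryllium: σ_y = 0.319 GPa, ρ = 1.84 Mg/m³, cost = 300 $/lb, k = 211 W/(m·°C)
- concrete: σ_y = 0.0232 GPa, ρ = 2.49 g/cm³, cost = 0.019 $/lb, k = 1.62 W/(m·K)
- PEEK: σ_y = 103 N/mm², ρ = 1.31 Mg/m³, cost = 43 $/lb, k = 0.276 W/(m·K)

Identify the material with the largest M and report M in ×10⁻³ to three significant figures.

aluminum alloy, M = 20.1×10⁻³

Screen on constraints: cost ≤ 60 $/kg; k ≥ 0.948 W/(m·K). Survivors: alumina ceramic, aluminum alloy, concrete.
Normalizing units and computing the index:
  alumina ceramic: σ_y = 320.0 MPa, ρ = 3957 kg/m³
  aluminum alloy: σ_y = 404.0 MPa, ρ = 2723 kg/m³
  concrete: σ_y = 23.20 MPa, ρ = 2490 kg/m³
  aluminum alloy: M = 20.1×10⁻³
  alumina ceramic: M = 11.8×10⁻³
  concrete: M = 3.27×10⁻³
Aluminum alloy ranks first.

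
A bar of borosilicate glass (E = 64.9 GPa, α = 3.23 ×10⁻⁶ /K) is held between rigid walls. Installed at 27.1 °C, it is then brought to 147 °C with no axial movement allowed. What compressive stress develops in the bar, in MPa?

ΔT = 119.9 K. Constrained thermal stress σ = E·α·ΔT = 64.90×10³ MPa × 3.23×10⁻⁶ × 119.9 = 25.1 MPa (compressive).

25.1 MPa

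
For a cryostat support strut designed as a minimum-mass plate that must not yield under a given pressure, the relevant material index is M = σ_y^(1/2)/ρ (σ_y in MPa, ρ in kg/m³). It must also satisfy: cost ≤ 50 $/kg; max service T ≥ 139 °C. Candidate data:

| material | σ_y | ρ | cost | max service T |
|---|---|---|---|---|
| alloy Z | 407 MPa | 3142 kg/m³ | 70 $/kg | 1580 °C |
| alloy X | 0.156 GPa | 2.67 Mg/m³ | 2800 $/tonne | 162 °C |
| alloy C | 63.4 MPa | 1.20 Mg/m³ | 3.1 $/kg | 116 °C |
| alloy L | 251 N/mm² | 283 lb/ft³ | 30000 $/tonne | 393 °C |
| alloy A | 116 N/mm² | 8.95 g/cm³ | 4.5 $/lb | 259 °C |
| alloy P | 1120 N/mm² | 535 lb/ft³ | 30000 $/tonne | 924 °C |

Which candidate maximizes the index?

Screen on constraints: cost ≤ 50 $/kg; max service T ≥ 139 °C. Survivors: alloy X, alloy L, alloy A, alloy P.
Putting every candidate on a common basis:
  alloy X: σ_y = 156.0 MPa, ρ = 2670 kg/m³
  alloy L: σ_y = 251.0 MPa, ρ = 4533 kg/m³
  alloy A: σ_y = 116.0 MPa, ρ = 8950 kg/m³
  alloy P: σ_y = 1120 MPa, ρ = 8570 kg/m³
  alloy X: M = 4.68×10⁻³
  alloy P: M = 3.91×10⁻³
  alloy L: M = 3.49×10⁻³
  alloy A: M = 1.20×10⁻³
Alloy X ranks first.

alloy X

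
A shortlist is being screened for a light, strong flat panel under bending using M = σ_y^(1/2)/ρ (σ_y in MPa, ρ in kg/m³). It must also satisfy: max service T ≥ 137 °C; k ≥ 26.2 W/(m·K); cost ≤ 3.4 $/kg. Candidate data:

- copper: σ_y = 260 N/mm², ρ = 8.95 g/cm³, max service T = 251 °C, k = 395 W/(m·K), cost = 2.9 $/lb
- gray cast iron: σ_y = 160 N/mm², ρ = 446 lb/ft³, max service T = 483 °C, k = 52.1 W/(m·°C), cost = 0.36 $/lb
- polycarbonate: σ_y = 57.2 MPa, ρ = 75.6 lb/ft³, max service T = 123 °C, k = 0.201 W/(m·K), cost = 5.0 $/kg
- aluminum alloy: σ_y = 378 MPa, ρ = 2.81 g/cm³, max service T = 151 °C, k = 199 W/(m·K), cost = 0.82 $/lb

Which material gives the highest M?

Screen on constraints: max service T ≥ 137 °C; k ≥ 26.2 W/(m·K); cost ≤ 3.4 $/kg. Survivors: gray cast iron, aluminum alloy.
Normalizing units and computing the index:
  gray cast iron: σ_y = 160.0 MPa, ρ = 7144 kg/m³
  aluminum alloy: σ_y = 378.0 MPa, ρ = 2810 kg/m³
  aluminum alloy: M = 6.92×10⁻³
  gray cast iron: M = 1.77×10⁻³
Aluminum alloy ranks first.

aluminum alloy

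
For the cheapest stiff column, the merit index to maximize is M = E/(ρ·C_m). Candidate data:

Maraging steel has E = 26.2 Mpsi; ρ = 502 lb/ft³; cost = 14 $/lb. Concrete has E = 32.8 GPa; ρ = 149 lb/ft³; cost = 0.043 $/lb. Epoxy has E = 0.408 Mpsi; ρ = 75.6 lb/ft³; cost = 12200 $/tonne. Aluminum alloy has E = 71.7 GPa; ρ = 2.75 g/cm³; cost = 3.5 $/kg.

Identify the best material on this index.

concrete

After converting to SI:
  maraging steel: E = 180.6 GPa, ρ = 8041 kg/m³, cost = 30.86 $/kg
  concrete: E = 32.80 GPa, ρ = 2387 kg/m³, cost = 0.09480 $/kg
  epoxy: E = 2.813 GPa, ρ = 1211 kg/m³, cost = 12.20 $/kg
  aluminum alloy: E = 71.70 GPa, ρ = 2750 kg/m³, cost = 3.500 $/kg
  concrete: M = 145 MN·m per $
  aluminum alloy: M = 7.45 MN·m per $
  maraging steel: M = 0.728 MN·m per $
  epoxy: M = 0.190 MN·m per $
Highest index: concrete.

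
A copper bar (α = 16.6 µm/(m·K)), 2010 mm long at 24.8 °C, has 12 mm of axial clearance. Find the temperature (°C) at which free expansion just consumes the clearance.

384 °C

α·L₀·ΔT = 12.0 mm ⇒ ΔT = 12.0 / (16.6×10⁻⁶ × 2010.0) = 359.6 K.
T = 24.8 + 359.6 = 384.4 °C.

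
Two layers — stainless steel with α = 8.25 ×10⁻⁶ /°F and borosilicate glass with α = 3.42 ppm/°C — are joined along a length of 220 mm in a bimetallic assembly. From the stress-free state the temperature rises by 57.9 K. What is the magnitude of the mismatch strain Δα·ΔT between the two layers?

stainless steel: α = 8.25×10⁻⁶/°F × 9/5 = 14.8×10⁻⁶/K.
Δα = |14.8 − 3.42|×10⁻⁶/K = 11.4×10⁻⁶/K.
Mismatch strain = Δα·ΔT = 11.4×10⁻⁶ × 57.9 = 6.62×10⁻⁴.

6.62×10⁻⁴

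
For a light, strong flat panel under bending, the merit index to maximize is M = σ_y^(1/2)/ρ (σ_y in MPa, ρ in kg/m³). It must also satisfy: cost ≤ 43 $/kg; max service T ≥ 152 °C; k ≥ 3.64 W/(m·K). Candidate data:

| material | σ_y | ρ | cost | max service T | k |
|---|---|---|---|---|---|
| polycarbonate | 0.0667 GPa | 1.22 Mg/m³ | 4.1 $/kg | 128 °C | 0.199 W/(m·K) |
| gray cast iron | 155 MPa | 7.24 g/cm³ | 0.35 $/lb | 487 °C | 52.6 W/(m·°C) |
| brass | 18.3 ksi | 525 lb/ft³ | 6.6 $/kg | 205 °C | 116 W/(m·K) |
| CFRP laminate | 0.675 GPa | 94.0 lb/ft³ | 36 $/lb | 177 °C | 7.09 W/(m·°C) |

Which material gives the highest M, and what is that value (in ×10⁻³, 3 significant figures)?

gray cast iron, M = 1.72×10⁻³

Screen on constraints: cost ≤ 43 $/kg; max service T ≥ 152 °C; k ≥ 3.64 W/(m·K). Survivors: gray cast iron, brass.
After converting to SI:
  gray cast iron: σ_y = 155.0 MPa, ρ = 7240 kg/m³
  brass: σ_y = 126.2 MPa, ρ = 8410 kg/m³
  gray cast iron: M = 1.72×10⁻³
  brass: M = 1.34×10⁻³
The maximum is for gray cast iron.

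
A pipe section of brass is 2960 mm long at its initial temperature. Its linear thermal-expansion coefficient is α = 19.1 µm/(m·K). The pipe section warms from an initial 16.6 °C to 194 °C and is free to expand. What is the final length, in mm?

2970.0 mm

ΔT = 194 − 16.6 = 177.4 K.
ΔL = α·L₀·ΔT = 19.1×10⁻⁶ × 2960 mm × 177.4 K = 10.0 mm.
L = L₀ + ΔL = 2960 + 10.0 = 2970.0 mm.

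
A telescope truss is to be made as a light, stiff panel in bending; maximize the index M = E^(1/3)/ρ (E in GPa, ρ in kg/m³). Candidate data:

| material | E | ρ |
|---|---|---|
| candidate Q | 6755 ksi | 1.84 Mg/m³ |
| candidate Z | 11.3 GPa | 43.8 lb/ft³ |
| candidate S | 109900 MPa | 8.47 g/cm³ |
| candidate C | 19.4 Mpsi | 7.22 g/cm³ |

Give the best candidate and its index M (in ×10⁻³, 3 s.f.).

candidate Z, M = 3.20×10⁻³

Putting every candidate on a common basis:
  candidate Q: E = 46.57 GPa, ρ = 1840 kg/m³
  candidate Z: E = 11.30 GPa, ρ = 701.6 kg/m³
  candidate S: E = 109.9 GPa, ρ = 8470 kg/m³
  candidate C: E = 133.8 GPa, ρ = 7220 kg/m³
  candidate Z: M = 3.20×10⁻³
  candidate Q: M = 1.96×10⁻³
  candidate C: M = 0.708×10⁻³
  candidate S: M = 0.566×10⁻³
Candidate Z ranks first.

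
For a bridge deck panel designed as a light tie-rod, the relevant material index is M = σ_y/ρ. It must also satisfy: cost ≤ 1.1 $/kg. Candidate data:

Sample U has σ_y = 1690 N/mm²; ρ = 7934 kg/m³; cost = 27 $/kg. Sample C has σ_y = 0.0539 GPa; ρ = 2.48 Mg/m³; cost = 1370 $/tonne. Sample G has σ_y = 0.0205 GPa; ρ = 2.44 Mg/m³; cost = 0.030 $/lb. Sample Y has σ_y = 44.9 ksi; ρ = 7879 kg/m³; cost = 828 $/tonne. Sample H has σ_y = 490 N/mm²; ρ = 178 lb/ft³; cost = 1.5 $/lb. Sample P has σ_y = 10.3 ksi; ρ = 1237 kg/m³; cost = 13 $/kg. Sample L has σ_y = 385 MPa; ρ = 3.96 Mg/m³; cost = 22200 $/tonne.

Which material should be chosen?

Screen on constraints: cost ≤ 1.1 $/kg. Survivors: sample G, sample Y.
After converting to SI:
  sample G: σ_y = 20.50 MPa, ρ = 2440 kg/m³
  sample Y: σ_y = 309.6 MPa, ρ = 7879 kg/m³
  sample Y: M = 39.3 kN·m/kg
  sample G: M = 8.40 kN·m/kg
Sample Y has the largest M.

sample Y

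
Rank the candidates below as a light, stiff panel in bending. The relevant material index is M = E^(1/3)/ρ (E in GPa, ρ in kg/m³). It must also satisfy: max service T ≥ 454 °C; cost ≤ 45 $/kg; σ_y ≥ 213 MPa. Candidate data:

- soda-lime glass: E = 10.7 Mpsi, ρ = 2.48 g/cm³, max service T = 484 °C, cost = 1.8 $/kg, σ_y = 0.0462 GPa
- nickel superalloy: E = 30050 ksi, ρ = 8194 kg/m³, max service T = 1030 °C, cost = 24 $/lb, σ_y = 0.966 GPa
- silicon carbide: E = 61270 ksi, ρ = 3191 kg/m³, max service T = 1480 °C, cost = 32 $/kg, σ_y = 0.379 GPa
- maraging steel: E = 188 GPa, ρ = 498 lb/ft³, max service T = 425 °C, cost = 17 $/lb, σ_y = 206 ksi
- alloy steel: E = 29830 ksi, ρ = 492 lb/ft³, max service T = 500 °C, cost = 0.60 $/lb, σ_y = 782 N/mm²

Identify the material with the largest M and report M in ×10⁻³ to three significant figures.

Screen on constraints: max service T ≥ 454 °C; cost ≤ 45 $/kg; σ_y ≥ 213 MPa. Survivors: silicon carbide, alloy steel.
After converting to SI:
  silicon carbide: E = 422.4 GPa, ρ = 3191 kg/m³
  alloy steel: E = 205.7 GPa, ρ = 7881 kg/m³
  silicon carbide: M = 2.35×10⁻³
  alloy steel: M = 0.749×10⁻³
Silicon carbide has the largest M.

silicon carbide, M = 2.35×10⁻³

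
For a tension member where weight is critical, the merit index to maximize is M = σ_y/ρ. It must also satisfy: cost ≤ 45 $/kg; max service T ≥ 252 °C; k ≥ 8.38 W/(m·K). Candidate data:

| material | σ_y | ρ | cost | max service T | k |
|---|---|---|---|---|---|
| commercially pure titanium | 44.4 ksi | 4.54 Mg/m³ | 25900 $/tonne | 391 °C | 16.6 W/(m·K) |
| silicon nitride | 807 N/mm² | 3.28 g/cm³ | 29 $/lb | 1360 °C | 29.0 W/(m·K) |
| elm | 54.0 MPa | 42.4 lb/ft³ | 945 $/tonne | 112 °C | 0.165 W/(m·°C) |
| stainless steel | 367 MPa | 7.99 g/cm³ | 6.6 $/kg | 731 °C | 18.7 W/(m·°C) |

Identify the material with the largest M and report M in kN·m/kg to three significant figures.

commercially pure titanium, M = 67.4 kN·m/kg

Screen on constraints: cost ≤ 45 $/kg; max service T ≥ 252 °C; k ≥ 8.38 W/(m·K). Survivors: commercially pure titanium, stainless steel.
Normalizing units and computing the index:
  commercially pure titanium: σ_y = 306.1 MPa, ρ = 4540 kg/m³
  stainless steel: σ_y = 367.0 MPa, ρ = 7990 kg/m³
  commercially pure titanium: M = 67.4 kN·m/kg
  stainless steel: M = 45.9 kN·m/kg
Commercially pure titanium has the largest M.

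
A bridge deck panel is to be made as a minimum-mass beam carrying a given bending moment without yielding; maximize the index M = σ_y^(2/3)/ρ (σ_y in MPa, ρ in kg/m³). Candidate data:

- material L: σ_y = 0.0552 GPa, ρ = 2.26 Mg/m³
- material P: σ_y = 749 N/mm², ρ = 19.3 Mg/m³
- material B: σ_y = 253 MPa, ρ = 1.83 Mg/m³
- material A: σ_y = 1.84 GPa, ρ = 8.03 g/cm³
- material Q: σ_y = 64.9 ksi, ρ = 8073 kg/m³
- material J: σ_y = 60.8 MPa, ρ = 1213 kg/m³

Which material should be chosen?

material B

Convert each candidate to consistent units, then evaluate M:
  material L: σ_y = 55.20 MPa, ρ = 2260 kg/m³
  material P: σ_y = 749.0 MPa, ρ = 19300 kg/m³
  material B: σ_y = 253.0 MPa, ρ = 1830 kg/m³
  material A: σ_y = 1840 MPa, ρ = 8030 kg/m³
  material Q: σ_y = 447.5 MPa, ρ = 8073 kg/m³
  material J: σ_y = 60.80 MPa, ρ = 1213 kg/m³
  material B: M = 21.9×10⁻³
  material A: M = 18.7×10⁻³
  material J: M = 12.7×10⁻³
  material Q: M = 7.25×10⁻³
  material L: M = 6.41×10⁻³
  material P: M = 4.27×10⁻³
Material B has the largest M.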